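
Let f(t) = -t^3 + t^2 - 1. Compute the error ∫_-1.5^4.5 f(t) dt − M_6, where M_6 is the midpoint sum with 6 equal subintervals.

-1.75

Exact integral: ∫_-1.5^4.5 f(t) dt = -75.75.
M_6 = -74.
Error = -75.75 − (-74) = -1.75.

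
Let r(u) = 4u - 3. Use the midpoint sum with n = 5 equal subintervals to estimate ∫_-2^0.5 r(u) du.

Δu = (0.5 − (-2))/5 = 0.5.
Midpoints: -1.75, -1.25, -0.75, -0.25, 0.25.
r(-1.75) = -10, r(-1.25) = -8, r(-0.75) = -6, r(-0.25) = -4, r(0.25) = -2.
Sum = Δu · [r(-1.75) + r(-1.25) + r(-0.75) + r(-0.25) + r(0.25)].
Sum = -15.

-15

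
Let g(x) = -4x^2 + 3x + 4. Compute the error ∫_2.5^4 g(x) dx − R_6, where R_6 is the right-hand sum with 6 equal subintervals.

4.375

Exact integral: ∫_2.5^4 g(x) dx = -43.875.
R_6 = -48.25.
Error = -43.875 − (-48.25) = 4.375.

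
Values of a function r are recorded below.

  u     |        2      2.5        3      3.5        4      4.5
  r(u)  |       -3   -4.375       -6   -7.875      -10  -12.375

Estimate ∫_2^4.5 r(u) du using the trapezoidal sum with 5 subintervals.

Δu = 0.5.
T_5 = (0.5/2)·[(-3) + 2·(-4.375) + 2·(-6) + 2·(-7.875) + 2·(-10) + (-12.375)] = -17.96875.

-17.96875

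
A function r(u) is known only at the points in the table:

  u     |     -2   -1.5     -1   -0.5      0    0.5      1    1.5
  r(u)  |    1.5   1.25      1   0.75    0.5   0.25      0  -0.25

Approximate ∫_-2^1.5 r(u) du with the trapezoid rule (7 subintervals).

2.1875

Δu = 0.5.
T_7 = (0.5/2)·[1.5 + 2·1.25 + 2·1 + 2·0.75 + 2·0.5 + 2·0.25 + 2·0 + (-0.25)] = 2.1875.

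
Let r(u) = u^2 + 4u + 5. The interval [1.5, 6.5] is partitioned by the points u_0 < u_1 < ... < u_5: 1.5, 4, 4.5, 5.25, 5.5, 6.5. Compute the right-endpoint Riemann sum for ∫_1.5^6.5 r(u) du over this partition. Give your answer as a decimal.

Subinterval widths: 2.5, 0.5, 0.75, 0.25, 1.
Right endpoints: 4, 4.5, 5.25, 5.5, 6.5.
r(4) = 37, r(4.5) = 43.25, r(5.25) = 53.5625, r(5.5) = 57.25, r(6.5) = 73.25.
Sum = Σ Δu_i · r(u_i).
Sum = 241.859375.

241.859375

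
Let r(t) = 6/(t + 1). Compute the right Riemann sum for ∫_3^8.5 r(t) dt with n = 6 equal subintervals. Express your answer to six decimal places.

4.813431

Δt = (8.5 − 3)/6 = 11/12.
Right endpoints: 47/12, 29/6, 5.75, 20/3, 91/12, 8.5.
r(47/12) = 72/59, r(29/6) = 36/35, r(5.75) = 8/9, r(20/3) = 18/23, r(91/12) = 72/103, r(8.5) = 12/19.
Sum = Δt · [r(47/12) + r(29/6) + r(5.75) + ...].
Sum ≈ 4.813431.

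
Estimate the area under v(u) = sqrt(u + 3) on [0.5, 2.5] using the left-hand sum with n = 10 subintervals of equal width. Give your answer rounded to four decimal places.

4.1862

Δu = (2.5 − 0.5)/10 = 0.2.
Left endpoints: 0.5, 0.7, 0.9, 1.1, 1.3, 1.5, 1.7, 1.9, 2.1, 2.3.
v(0.5) ≈ 1.8708, v(0.7) ≈ 1.9235, v(0.9) ≈ 1.9748, v(1.1) ≈ 2.0248, v(1.3) ≈ 2.0736, v(1.5) ≈ 2.1213, v(1.7) ≈ 2.1679, v(1.9) ≈ 2.2136, v(2.1) ≈ 2.2583, v(2.3) ≈ 2.3022.
Sum = Δu · [v(0.5) + v(0.7) + v(0.9) + ...].
Sum ≈ 4.1862.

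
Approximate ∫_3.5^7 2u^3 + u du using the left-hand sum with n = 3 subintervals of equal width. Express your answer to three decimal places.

Δu = (7 − 3.5)/3 = 7/6.
Left endpoints: 3.5, 14/3, 35/6.
f(3.5) = 89.25, f(14/3) = 5614/27, f(35/6) = 43505/108.
Sum = Δu · [f(3.5) + f(14/3) + f(35/6)].
Sum ≈ 816.667.

816.667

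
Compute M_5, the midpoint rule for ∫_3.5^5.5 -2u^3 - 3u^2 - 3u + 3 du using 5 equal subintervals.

-526.2

Δu = (5.5 − 3.5)/5 = 0.4.
Midpoints: 3.7, 4.1, 4.5, 4.9, 5.3.
f(3.7) = -150.476, f(4.1) = -197.572, f(4.5) = -253.5, f(4.9) = -319.028, f(5.3) = -394.924.
Sum = Δu · [f(3.7) + f(4.1) + f(4.5) + f(4.9) + f(5.3)].
Sum = -526.2.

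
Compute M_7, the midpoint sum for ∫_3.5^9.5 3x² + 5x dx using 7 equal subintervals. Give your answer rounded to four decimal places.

Δx = (9.5 − 3.5)/7 = 6/7.
Midpoints: 55/14, 67/14, 79/14, 6.5, 103/14, 115/14, 127/14.
f(55/14) = 12925/196, f(67/14) = 18157/196, f(79/14) = 24253/196, f(6.5) = 159.25, f(103/14) = 39037/196, f(115/14) = 47725/196, f(127/14) = 57277/196.
Sum = Δx · [f(55/14) + f(67/14) + f(79/14) + ...].
Sum ≈ 1008.3980.

1008.3980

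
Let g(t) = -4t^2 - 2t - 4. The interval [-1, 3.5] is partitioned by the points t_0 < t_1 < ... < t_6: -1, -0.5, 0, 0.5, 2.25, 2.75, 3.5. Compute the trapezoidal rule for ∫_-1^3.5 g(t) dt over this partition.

Subinterval widths: 0.5, 0.5, 0.5, 1.75, 0.5, 0.75.
g(-1) = -6, g(-0.5) = -4, g(0) = -4, g(0.5) = -6, g(2.25) = -28.75, g(2.75) = -39.75, g(3.5) = -60.
On each subinterval the trapezoid contributes (Δt_i/2)·[g(t_{i-1}) + g(t_i)].
Sum = -91.9375.

-91.9375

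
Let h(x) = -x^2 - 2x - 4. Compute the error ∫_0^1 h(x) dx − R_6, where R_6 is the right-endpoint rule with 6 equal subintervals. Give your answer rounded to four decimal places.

0.2546

Exact integral: ∫_0^1 h(x) dx ≈ -5.333333.
R_6 ≈ -5.587963.
Error ≈ -5.333333 − (-5.587963) ≈ 0.2546.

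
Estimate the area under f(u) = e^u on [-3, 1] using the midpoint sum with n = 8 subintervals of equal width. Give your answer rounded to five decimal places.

2.64090

Δu = (1 − (-3))/8 = 0.5.
Midpoints: -2.75, -2.25, -1.75, -1.25, -0.75, -0.25, 0.25, 0.75.
f(-2.75) ≈ 0.06393, f(-2.25) ≈ 0.10540, f(-1.75) ≈ 0.17377, f(-1.25) ≈ 0.28650, f(-0.75) ≈ 0.47237, f(-0.25) ≈ 0.77880, f(0.25) ≈ 1.28403, f(0.75) ≈ 2.11700.
Sum = Δu · [f(-2.75) + f(-2.25) + f(-1.75) + ...].
Sum ≈ 2.64090.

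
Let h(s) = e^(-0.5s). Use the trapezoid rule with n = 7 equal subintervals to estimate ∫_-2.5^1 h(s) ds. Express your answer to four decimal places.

5.7976

Δs = (1 − (-2.5))/7 = 0.5.
h(-2.5) ≈ 3.4903, h(-2) ≈ 2.7183, h(-1.5) ≈ 2.1170, h(-1) ≈ 1.6487, h(-0.5) ≈ 1.2840, h(0) ≈ 1.0000, h(0.5) ≈ 0.7788, h(1) ≈ 0.6065.
T_7 = (Δs/2)·[h(s_0) + 2h(s_1) + ... + 2h(s_{6}) + h(s_7)].
Sum ≈ 5.7976.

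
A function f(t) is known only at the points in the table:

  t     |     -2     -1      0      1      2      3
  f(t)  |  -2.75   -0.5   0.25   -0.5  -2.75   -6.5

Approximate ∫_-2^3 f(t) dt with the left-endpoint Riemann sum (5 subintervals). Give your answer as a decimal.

Δt = 1.
Sum = 1·[(-2.75) + (-0.5) + 0.25 + (-0.5) + (-2.75)] = -6.25.

-6.25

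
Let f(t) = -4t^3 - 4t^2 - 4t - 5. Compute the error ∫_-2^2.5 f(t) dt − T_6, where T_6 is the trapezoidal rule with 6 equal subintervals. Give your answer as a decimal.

Exact integral: ∫_-2^2.5 f(t) dt = -81.5625.
T_6 = -84.515625.
Error = -81.5625 − (-84.515625) = 2.953125.

2.953125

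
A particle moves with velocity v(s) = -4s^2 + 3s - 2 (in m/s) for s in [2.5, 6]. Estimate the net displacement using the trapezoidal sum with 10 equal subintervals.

Δs = (6 − 2.5)/10 = 0.35.
v(2.5) = -19.5, v(2.85) = -25.94, v(3.2) = -33.36, v(3.55) = -41.76, v(3.9) = -51.14, v(4.25) = -61.5, v(4.6) = -72.84, v(4.95) = -85.16, v(5.3) = -98.46, v(5.65) = -112.74, v(6) = -128.
T_10 = (Δs/2)·[v(s_0) + 2v(s_1) + ... + 2v(s_{9}) + v(s_10)].
Sum = -229.8275.

-229.8275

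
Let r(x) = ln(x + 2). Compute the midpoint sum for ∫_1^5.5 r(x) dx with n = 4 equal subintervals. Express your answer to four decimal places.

Δx = (5.5 − 1)/4 = 1.125.
Midpoints: 1.5625, 2.6875, 3.8125, 4.9375.
r(1.5625) ≈ 1.2705, r(2.6875) ≈ 1.5449, r(3.8125) ≈ 1.7600, r(4.9375) ≈ 1.9369.
Sum = Δx · [r(1.5625) + r(2.6875) + r(3.8125) + r(4.9375)].
Sum ≈ 7.3264.

7.3264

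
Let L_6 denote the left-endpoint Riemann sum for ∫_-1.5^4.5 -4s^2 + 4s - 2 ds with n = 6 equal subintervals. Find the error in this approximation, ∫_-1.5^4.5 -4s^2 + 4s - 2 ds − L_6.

-20

Exact integral: ∫_-1.5^4.5 f(s) ds = -102.
L_6 = -82.
Error = -102 − (-82) = -20.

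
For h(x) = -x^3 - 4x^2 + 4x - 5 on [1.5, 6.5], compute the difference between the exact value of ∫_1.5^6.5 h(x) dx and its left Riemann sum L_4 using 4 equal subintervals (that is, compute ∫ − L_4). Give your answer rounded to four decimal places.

-236.1979

Exact integral: ∫_1.5^6.5 h(x) dx ≈ -751.666667.
L_4 = -515.46875.
Error ≈ -751.666667 − (-515.46875) ≈ -236.1979.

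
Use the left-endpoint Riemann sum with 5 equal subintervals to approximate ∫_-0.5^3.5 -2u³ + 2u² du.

-24.52

Δu = (3.5 − (-0.5))/5 = 0.8.
Left endpoints: -0.5, 0.3, 1.1, 1.9, 2.7.
f(-0.5) = 0.75, f(0.3) = 0.126, f(1.1) = -0.242, f(1.9) = -6.498, f(2.7) = -24.786.
Sum = Δu · [f(-0.5) + f(0.3) + f(1.1) + f(1.9) + f(2.7)].
Sum = -24.52.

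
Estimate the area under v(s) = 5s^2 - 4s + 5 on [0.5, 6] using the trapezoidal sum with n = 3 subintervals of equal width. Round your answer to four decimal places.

Δs = (6 − 0.5)/3 = 11/6.
v(0.5) = 4.25, v(7/3) = 206/9, v(25/6) = 2705/36, v(6) = 161.
T_3 = (Δs/2)·[v(s_0) + 2v(s_1) + 2v(s_2) + v(s_3)].
Sum ≈ 331.1968.

331.1968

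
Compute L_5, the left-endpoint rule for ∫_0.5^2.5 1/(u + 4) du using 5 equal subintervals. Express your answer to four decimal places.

0.3817

Δu = (2.5 − 0.5)/5 = 0.4.
Left endpoints: 0.5, 0.9, 1.3, 1.7, 2.1.
f(0.5) = 2/9, f(0.9) = 10/49, f(1.3) = 10/53, f(1.7) = 10/57, f(2.1) = 10/61.
Sum = Δu · [f(0.5) + f(0.9) + f(1.3) + f(1.7) + f(2.1)].
Sum ≈ 0.3817.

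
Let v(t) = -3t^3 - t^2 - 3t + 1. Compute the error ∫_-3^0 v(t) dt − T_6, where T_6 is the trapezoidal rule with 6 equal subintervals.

-1.5625

Exact integral: ∫_-3^0 v(t) dt = 68.25.
T_6 = 69.8125.
Error = 68.25 − 69.8125 = -1.5625.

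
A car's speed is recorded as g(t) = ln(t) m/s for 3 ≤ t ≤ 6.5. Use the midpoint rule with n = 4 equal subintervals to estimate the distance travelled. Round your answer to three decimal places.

Δt = (6.5 − 3)/4 = 0.875.
Midpoints: 3.4375, 4.3125, 5.1875, 6.0625.
g(3.4375) ≈ 1.235, g(4.3125) ≈ 1.462, g(5.1875) ≈ 1.646, g(6.0625) ≈ 1.802.
Sum = Δt · [g(3.4375) + g(4.3125) + g(5.1875) + g(6.0625)].
Sum ≈ 5.377.

5.377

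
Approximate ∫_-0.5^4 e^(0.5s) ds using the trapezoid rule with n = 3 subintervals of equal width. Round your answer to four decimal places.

13.8345

Δs = (4 − (-0.5))/3 = 1.5.
f(-0.5) ≈ 0.7788, f(1) ≈ 1.6487, f(2.5) ≈ 3.4903, f(4) ≈ 7.3891.
T_3 = (Δs/2)·[f(s_0) + 2f(s_1) + 2f(s_2) + f(s_3)].
Sum ≈ 13.8345.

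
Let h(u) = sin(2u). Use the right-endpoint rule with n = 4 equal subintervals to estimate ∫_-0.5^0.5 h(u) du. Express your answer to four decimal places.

0.2104

Δu = (0.5 − (-0.5))/4 = 0.25.
Right endpoints: -0.25, 0, 0.25, 0.5.
h(-0.25) ≈ -0.4794, h(0) ≈ 0.0000, h(0.25) ≈ 0.4794, h(0.5) ≈ 0.8415.
Sum = Δu · [h(-0.25) + h(0) + h(0.25) + h(0.5)].
Sum ≈ 0.2104.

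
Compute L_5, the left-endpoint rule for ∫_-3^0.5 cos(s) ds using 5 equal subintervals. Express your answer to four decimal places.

-0.0587

Δs = (0.5 − (-3))/5 = 0.7.
Left endpoints: -3, -2.3, -1.6, -0.9, -0.2.
f(-3) ≈ -0.9900, f(-2.3) ≈ -0.6663, f(-1.6) ≈ -0.0292, f(-0.9) ≈ 0.6216, f(-0.2) ≈ 0.9801.
Sum = Δs · [f(-3) + f(-2.3) + f(-1.6) + f(-0.9) + f(-0.2)].
Sum ≈ -0.0587.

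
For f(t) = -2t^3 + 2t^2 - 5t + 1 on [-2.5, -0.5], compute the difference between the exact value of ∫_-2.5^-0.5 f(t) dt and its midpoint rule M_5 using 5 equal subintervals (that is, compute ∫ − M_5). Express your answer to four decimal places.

Exact integral: ∫_-2.5^-0.5 f(t) dt ≈ 46.833333.
M_5 = 46.54.
Error ≈ 46.833333 − 46.54 ≈ 0.2933.

0.2933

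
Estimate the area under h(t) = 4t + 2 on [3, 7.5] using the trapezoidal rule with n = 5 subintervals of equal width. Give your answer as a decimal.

103.5

Δt = (7.5 − 3)/5 = 0.9.
h(3) = 14, h(3.9) = 17.6, h(4.8) = 21.2, h(5.7) = 24.8, h(6.6) = 28.4, h(7.5) = 32.
T_5 = (Δt/2)·[h(t_0) + 2h(t_1) + ... + 2h(t_{4}) + h(t_5)].
Sum = 103.5.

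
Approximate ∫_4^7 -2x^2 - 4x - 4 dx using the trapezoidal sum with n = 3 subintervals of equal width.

-265

Δx = (7 − 4)/3 = 1.
f(4) = -52, f(5) = -74, f(6) = -100, f(7) = -130.
T_3 = (Δx/2)·[f(x_0) + 2f(x_1) + 2f(x_2) + f(x_3)].
Sum = -265.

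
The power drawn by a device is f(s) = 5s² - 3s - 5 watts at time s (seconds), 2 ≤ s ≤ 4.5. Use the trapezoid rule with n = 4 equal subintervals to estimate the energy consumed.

102.48046875

Δs = (4.5 − 2)/4 = 0.625.
f(2) = 9, f(2.625) = 21.578125, f(3.25) = 38.0625, f(3.875) = 58.453125, f(4.5) = 82.75.
T_4 = (Δs/2)·[f(s_0) + 2f(s_1) + 2f(s_2) + 2f(s_3) + f(s_4)].
Sum = 102.48046875.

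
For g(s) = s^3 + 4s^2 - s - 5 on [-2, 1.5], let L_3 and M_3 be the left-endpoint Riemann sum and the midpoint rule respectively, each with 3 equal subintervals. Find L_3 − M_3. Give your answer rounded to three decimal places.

3.360

L_3 ≈ -2.12269.
M_3 ≈ -5.48293.
L_3 − M_3 ≈ 3.360.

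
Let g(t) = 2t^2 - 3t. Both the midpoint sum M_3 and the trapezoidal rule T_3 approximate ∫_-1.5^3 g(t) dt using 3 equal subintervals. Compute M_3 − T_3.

-5.0625

M_3 = 8.4375.
T_3 = 13.5.
M_3 − T_3 = -5.0625.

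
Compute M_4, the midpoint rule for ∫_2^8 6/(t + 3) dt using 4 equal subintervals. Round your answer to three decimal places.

4.713

Δt = (8 − 2)/4 = 1.5.
Midpoints: 2.75, 4.25, 5.75, 7.25.
f(2.75) = 24/23, f(4.25) = 24/29, f(5.75) = 24/35, f(7.25) = 24/41.
Sum = Δt · [f(2.75) + f(4.25) + f(5.75) + f(7.25)].
Sum ≈ 4.713.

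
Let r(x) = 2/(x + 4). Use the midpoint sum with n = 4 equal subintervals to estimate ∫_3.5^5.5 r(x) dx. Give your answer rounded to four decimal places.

0.4726

Δx = (5.5 − 3.5)/4 = 0.5.
Midpoints: 3.75, 4.25, 4.75, 5.25.
r(3.75) = 8/31, r(4.25) = 8/33, r(4.75) = 8/35, r(5.25) = 8/37.
Sum = Δx · [r(3.75) + r(4.25) + r(4.75) + r(5.25)].
Sum ≈ 0.4726.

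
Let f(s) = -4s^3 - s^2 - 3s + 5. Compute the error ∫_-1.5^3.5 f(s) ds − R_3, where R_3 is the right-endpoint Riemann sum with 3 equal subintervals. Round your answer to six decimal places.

Exact integral: ∫_-1.5^3.5 f(s) ds ≈ -150.41666667.
R_3 ≈ -355.50925926.
Error ≈ -150.41666667 − (-355.50925926) ≈ 205.092593.

205.092593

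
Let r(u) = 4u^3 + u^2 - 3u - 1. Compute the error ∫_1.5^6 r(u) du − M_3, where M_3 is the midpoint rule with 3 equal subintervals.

Exact integral: ∫_1.5^6 r(u) du = 1306.6875.
M_3 = 1267.875.
Error = 1306.6875 − 1267.875 = 38.8125.

38.8125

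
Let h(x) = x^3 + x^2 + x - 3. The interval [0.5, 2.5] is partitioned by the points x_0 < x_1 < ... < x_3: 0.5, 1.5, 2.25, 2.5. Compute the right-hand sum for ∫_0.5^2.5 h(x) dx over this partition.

Subinterval widths: 1, 0.75, 0.25.
Right endpoints: 1.5, 2.25, 2.5.
h(1.5) = 4.125, h(2.25) = 15.703125, h(2.5) = 21.375.
Sum = Σ Δx_i · h(x_i).
Sum = 21.24609375.

21.24609375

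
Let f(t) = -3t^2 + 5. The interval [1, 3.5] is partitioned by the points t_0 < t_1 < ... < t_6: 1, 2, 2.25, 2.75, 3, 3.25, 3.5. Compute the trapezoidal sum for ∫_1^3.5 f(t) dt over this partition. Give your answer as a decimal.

Subinterval widths: 1, 0.25, 0.5, 0.25, 0.25, 0.25.
f(1) = 2, f(2) = -7, f(2.25) = -10.1875, f(2.75) = -17.6875, f(3) = -22, f(3.25) = -26.6875, f(3.5) = -31.75.
On each subinterval the trapezoid contributes (Δt_i/2)·[f(t_{i-1}) + f(t_i)].
Sum = -29.96875.

-29.96875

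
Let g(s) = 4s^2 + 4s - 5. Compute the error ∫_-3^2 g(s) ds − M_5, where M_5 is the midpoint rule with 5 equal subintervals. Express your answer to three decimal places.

Exact integral: ∫_-3^2 g(s) ds ≈ 11.66667.
M_5 = 10.
Error ≈ 11.66667 − 10 ≈ 1.667.

1.667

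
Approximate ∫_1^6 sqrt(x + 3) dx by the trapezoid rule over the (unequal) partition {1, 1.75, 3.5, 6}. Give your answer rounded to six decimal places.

12.642020

Subinterval widths: 0.75, 1.75, 2.5.
f(1) ≈ 2.000000, f(1.75) ≈ 2.179449, f(3.5) ≈ 2.549510, f(6) ≈ 3.000000.
On each subinterval the trapezoid contributes (Δx_i/2)·[f(x_{i-1}) + f(x_i)].
Sum ≈ 12.642020.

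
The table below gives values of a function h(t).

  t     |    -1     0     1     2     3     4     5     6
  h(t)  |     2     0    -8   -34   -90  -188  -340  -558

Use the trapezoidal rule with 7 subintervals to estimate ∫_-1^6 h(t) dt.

Δt = 1.
T_7 = (1/2)·[2 + 2·0 + 2·(-8) + 2·(-34) + 2·(-90) + 2·(-188) + 2·(-340) + (-558)] = -938.

-938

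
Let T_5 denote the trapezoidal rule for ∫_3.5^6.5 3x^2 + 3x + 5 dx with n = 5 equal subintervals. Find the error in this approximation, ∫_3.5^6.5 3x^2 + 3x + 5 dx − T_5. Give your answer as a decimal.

-0.54

Exact integral: ∫_3.5^6.5 f(x) dx = 291.75.
T_5 = 292.29.
Error = 291.75 − 292.29 = -0.54.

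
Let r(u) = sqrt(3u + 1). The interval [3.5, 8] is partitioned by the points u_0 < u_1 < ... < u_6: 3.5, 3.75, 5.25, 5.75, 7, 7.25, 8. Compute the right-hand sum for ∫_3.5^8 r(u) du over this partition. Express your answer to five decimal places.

Subinterval widths: 0.25, 1.5, 0.5, 1.25, 0.25, 0.75.
Right endpoints: 3.75, 5.25, 5.75, 7, 7.25, 8.
r(3.75) ≈ 3.50000, r(5.25) ≈ 4.09268, r(5.75) ≈ 4.27200, r(7) ≈ 4.69042, r(7.25) ≈ 4.76970, r(8) ≈ 5.00000.
Sum = Σ Δu_i · r(u_i).
Sum ≈ 19.95546.

19.95546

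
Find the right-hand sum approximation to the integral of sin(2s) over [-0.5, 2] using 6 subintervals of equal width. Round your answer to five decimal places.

0.57966

Δs = (2 − (-0.5))/6 = 5/12.
Right endpoints: -1/12, 1/3, 0.75, 7/6, 19/12, 2.
f(-1/12) ≈ -0.16590, f(1/3) ≈ 0.61837, f(0.75) ≈ 0.99749, f(7/6) ≈ 0.72309, f(19/12) ≈ -0.02507, f(2) ≈ -0.75680.
Sum = Δs · [f(-1/12) + f(1/3) + f(0.75) + ...].
Sum ≈ 0.57966.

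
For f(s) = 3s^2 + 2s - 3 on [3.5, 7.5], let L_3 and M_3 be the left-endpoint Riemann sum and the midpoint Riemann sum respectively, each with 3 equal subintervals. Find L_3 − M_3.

-88

L_3 ≈ 321.222222.
M_3 ≈ 409.222222.
L_3 − M_3 = -88.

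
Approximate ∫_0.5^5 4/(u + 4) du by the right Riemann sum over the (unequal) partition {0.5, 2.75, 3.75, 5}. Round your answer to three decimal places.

2.405

Subinterval widths: 2.25, 1, 1.25.
Right endpoints: 2.75, 3.75, 5.
f(2.75) = 16/27, f(3.75) = 16/31, f(5) = 4/9.
Sum = Σ Δu_i · f(u_i).
Sum ≈ 2.405.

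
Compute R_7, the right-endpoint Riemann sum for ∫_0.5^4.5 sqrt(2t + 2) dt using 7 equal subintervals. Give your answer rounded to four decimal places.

Δt = (4.5 − 0.5)/7 = 4/7.
Right endpoints: 15/14, 23/14, 31/14, 39/14, 47/14, 55/14, 4.5.
f(15/14) ≈ 2.0354, f(23/14) ≈ 2.2991, f(31/14) ≈ 2.5355, f(39/14) ≈ 2.7516, f(47/14) ≈ 2.9520, f(55/14) ≈ 3.1396, f(4.5) ≈ 3.3166.
Sum = Δt · [f(15/14) + f(23/14) + f(31/14) + ...].
Sum ≈ 10.8742.

10.8742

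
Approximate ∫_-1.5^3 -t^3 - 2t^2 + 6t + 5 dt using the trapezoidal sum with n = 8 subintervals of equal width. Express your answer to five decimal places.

2.50708

Δt = (3 − (-1.5))/8 = 0.5625.
f(-1.5) = -5.125, f(-0.9375) = -6385/4096, f(-0.375) = 1291/512, f(0.1875) = 24773/4096, f(0.75) = 7.953125, f(1.3125) = 29363/4096, f(1.875) = 1345/512, f(2.4375) = -27607/4096, f(3) = -22.
T_8 = (Δt/2)·[f(t_0) + 2f(t_1) + ... + 2f(t_{7}) + f(t_8)].
Sum ≈ 2.50708.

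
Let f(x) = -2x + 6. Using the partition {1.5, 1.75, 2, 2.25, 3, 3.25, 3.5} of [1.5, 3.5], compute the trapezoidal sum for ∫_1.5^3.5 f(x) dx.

2

Subinterval widths: 0.25, 0.25, 0.25, 0.75, 0.25, 0.25.
f(1.5) = 3, f(1.75) = 2.5, f(2) = 2, f(2.25) = 1.5, f(3) = 0, f(3.25) = -0.5, f(3.5) = -1.
On each subinterval the trapezoid contributes (Δx_i/2)·[f(x_{i-1}) + f(x_i)].
Sum = 2.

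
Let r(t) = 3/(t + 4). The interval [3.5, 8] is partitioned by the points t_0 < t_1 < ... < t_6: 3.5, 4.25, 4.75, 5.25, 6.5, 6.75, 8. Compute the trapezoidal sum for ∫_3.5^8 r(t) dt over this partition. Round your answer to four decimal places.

Subinterval widths: 0.75, 0.5, 0.5, 1.25, 0.25, 1.25.
r(3.5) = 0.4, r(4.25) = 4/11, r(4.75) = 12/35, r(5.25) = 12/37, r(6.5) = 2/7, r(6.75) = 12/43, r(8) = 0.25.
On each subinterval the trapezoid contributes (Δt_i/2)·[r(t_{i-1}) + r(t_i)].
Sum ≈ 1.4123.

1.4123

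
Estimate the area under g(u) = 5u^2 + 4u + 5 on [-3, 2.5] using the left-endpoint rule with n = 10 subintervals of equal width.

92.159375

Δu = (2.5 − (-3))/10 = 0.55.
Left endpoints: -3, -2.45, -1.9, -1.35, -0.8, -0.25, 0.3, 0.85, 1.4, 1.95.
g(-3) = 38, g(-2.45) = 25.2125, g(-1.9) = 15.45, g(-1.35) = 8.7125, g(-0.8) = 5, g(-0.25) = 4.3125, g(0.3) = 6.65, g(0.85) = 12.0125, g(1.4) = 20.4, g(1.95) = 31.8125.
Sum = Δu · [g(-3) + g(-2.45) + g(-1.9) + ...].
Sum = 92.159375.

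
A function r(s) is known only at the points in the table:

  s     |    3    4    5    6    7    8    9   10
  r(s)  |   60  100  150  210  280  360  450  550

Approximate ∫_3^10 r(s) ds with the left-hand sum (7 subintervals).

1610

Δs = 1.
Sum = 1·[60 + 100 + 150 + 210 + 280 + 360 + 450] = 1610.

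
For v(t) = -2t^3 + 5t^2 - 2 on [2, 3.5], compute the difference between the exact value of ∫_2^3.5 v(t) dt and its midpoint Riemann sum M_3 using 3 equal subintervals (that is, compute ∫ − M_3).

Exact integral: ∫_2^3.5 v(t) dt = -11.90625.
M_3 = -11.546875.
Error = -11.90625 − (-11.546875) = -0.359375.

-0.359375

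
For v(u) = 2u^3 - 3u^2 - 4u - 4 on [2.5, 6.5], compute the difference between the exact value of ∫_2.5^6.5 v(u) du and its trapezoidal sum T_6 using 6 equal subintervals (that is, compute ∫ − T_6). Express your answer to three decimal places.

Exact integral: ∫_2.5^6.5 v(u) du = 526.
T_6 ≈ 533.11111.
Error ≈ 526 − 533.11111 ≈ -7.111.

-7.111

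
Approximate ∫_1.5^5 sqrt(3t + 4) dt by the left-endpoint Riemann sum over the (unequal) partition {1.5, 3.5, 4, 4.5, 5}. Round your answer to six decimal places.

11.826545

Subinterval widths: 2, 0.5, 0.5, 0.5.
Left endpoints: 1.5, 3.5, 4, 4.5.
f(1.5) ≈ 2.915476, f(3.5) ≈ 3.807887, f(4) ≈ 4.000000, f(4.5) ≈ 4.183300.
Sum = Σ Δt_i · f(t_i).
Sum ≈ 11.826545.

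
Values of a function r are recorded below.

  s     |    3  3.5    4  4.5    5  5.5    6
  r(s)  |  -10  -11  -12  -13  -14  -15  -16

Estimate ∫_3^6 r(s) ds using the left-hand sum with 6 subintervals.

Δs = 0.5.
Sum = 0.5·[(-10) + (-11) + (-12) + (-13) + (-14) + (-15)] = -37.5.

-37.5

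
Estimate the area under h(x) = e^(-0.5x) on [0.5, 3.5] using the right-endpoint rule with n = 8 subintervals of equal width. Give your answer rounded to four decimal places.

1.1002

Δx = (3.5 − 0.5)/8 = 0.375.
Right endpoints: 0.875, 1.25, 1.625, 2, 2.375, 2.75, 3.125, 3.5.
h(0.875) ≈ 0.6456, h(1.25) ≈ 0.5353, h(1.625) ≈ 0.4437, h(2) ≈ 0.3679, h(2.375) ≈ 0.3050, h(2.75) ≈ 0.2528, h(3.125) ≈ 0.2096, h(3.5) ≈ 0.1738.
Sum = Δx · [h(0.875) + h(1.25) + h(1.625) + ...].
Sum ≈ 1.1002.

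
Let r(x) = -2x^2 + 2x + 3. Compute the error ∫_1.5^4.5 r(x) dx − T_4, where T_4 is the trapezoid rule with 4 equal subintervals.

Exact integral: ∫_1.5^4.5 r(x) dx = -31.5.
T_4 = -32.0625.
Error = -31.5 − (-32.0625) = 0.5625.

0.5625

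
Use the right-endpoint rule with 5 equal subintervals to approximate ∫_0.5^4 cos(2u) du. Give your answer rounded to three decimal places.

-0.179

Δu = (4 − 0.5)/5 = 0.7.
Right endpoints: 1.2, 1.9, 2.6, 3.3, 4.
f(1.2) ≈ -0.737, f(1.9) ≈ -0.791, f(2.6) ≈ 0.469, f(3.3) ≈ 0.950, f(4) ≈ -0.146.
Sum = Δu · [f(1.2) + f(1.9) + f(2.6) + f(3.3) + f(4)].
Sum ≈ -0.179.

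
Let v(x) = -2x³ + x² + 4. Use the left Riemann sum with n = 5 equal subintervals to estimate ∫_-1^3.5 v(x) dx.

-11.43

Δx = (3.5 − (-1))/5 = 0.9.
Left endpoints: -1, -0.1, 0.8, 1.7, 2.6.
v(-1) = 7, v(-0.1) = 4.012, v(0.8) = 3.616, v(1.7) = -2.936, v(2.6) = -24.392.
Sum = Δx · [v(-1) + v(-0.1) + v(0.8) + v(1.7) + v(2.6)].
Sum = -11.43.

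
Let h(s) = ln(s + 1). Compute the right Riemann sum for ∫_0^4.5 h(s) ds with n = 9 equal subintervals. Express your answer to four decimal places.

Δs = (4.5 − 0)/9 = 0.5.
Right endpoints: 0.5, 1, 1.5, 2, 2.5, 3, 3.5, 4, 4.5.
h(0.5) ≈ 0.4055, h(1) ≈ 0.6931, h(1.5) ≈ 0.9163, h(2) ≈ 1.0986, h(2.5) ≈ 1.2528, h(3) ≈ 1.3863, h(3.5) ≈ 1.5041, h(4) ≈ 1.6094, h(4.5) ≈ 1.7047.
Sum = Δs · [h(0.5) + h(1) + h(1.5) + ...].
Sum ≈ 5.2854.

5.2854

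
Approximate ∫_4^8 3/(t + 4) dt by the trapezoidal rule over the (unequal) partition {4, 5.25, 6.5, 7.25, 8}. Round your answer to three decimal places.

Subinterval widths: 1.25, 1.25, 0.75, 0.75.
f(4) = 0.375, f(5.25) = 12/37, f(6.5) = 2/7, f(7.25) = 4/15, f(8) = 0.25.
On each subinterval the trapezoid contributes (Δt_i/2)·[f(t_{i-1}) + f(t_i)].
Sum ≈ 1.219.

1.219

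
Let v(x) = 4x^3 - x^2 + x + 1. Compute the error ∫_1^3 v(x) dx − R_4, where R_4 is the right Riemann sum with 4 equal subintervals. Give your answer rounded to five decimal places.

Exact integral: ∫_1^3 v(x) dx ≈ 77.3333333.
R_4 = 103.75.
Error ≈ 77.3333333 − 103.75 ≈ -26.41667.

-26.41667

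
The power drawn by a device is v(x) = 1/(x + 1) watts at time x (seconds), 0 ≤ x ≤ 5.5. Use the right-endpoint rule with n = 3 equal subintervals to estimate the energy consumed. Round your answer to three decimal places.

1.322

Δx = (5.5 − 0)/3 = 11/6.
Right endpoints: 11/6, 11/3, 5.5.
v(11/6) = 6/17, v(11/3) = 3/14, v(5.5) = 2/13.
Sum = Δx · [v(11/6) + v(11/3) + v(5.5)].
Sum ≈ 1.322.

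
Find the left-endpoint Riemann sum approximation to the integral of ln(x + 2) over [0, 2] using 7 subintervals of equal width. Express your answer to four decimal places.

Δx = (2 − 0)/7 = 2/7.
Left endpoints: 0, 2/7, 4/7, 6/7, 8/7, 10/7, 12/7.
f(0) ≈ 0.6931, f(2/7) ≈ 0.8267, f(4/7) ≈ 0.9445, f(6/7) ≈ 1.0498, f(8/7) ≈ 1.1451, f(10/7) ≈ 1.2321, f(12/7) ≈ 1.3122.
Sum = Δx · [f(0) + f(2/7) + f(4/7) + ...].
Sum ≈ 2.0582.

2.0582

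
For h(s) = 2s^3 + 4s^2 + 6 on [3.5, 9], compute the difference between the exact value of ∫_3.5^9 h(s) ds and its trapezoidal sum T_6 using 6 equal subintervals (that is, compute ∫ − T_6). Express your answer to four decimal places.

Exact integral: ∫_3.5^9 h(s) ds ≈ 4153.302083.
T_6 ≈ 4185.267650.
Error ≈ 4153.302083 − 4185.267650 ≈ -31.9656.

-31.9656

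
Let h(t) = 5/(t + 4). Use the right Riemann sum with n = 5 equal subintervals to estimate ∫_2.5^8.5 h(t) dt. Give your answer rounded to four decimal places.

3.0584

Δt = (8.5 − 2.5)/5 = 1.2.
Right endpoints: 3.7, 4.9, 6.1, 7.3, 8.5.
h(3.7) = 50/77, h(4.9) = 50/89, h(6.1) = 50/101, h(7.3) = 50/113, h(8.5) = 0.4.
Sum = Δt · [h(3.7) + h(4.9) + h(6.1) + h(7.3) + h(8.5)].
Sum ≈ 3.0584.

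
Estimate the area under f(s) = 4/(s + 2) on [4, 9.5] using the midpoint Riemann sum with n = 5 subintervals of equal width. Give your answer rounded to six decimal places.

2.598303

Δs = (9.5 − 4)/5 = 1.1.
Midpoints: 4.55, 5.65, 6.75, 7.85, 8.95.
f(4.55) = 80/131, f(5.65) = 80/153, f(6.75) = 16/35, f(7.85) = 80/197, f(8.95) = 80/219.
Sum = Δs · [f(4.55) + f(5.65) + f(6.75) + f(7.85) + f(8.95)].
Sum ≈ 2.598303.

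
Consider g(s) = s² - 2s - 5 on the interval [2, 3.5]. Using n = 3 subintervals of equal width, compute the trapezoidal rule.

-4.0625

Δs = (3.5 − 2)/3 = 0.5.
g(2) = -5, g(2.5) = -3.75, g(3) = -2, g(3.5) = 0.25.
T_3 = (Δs/2)·[g(s_0) + 2g(s_1) + 2g(s_2) + g(s_3)].
Sum = -4.0625.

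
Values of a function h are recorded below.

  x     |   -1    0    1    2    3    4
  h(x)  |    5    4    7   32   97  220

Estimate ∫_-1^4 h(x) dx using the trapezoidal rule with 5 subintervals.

Δx = 1.
T_5 = (1/2)·[5 + 2·4 + 2·7 + 2·32 + 2·97 + 220] = 252.5.

252.5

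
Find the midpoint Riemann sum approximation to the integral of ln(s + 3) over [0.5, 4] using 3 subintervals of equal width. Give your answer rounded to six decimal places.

5.744714

Δs = (4 − 0.5)/3 = 7/6.
Midpoints: 13/12, 2.25, 41/12.
f(13/12) ≈ 1.406914, f(2.25) ≈ 1.658228, f(41/12) ≈ 1.858899.
Sum = Δs · [f(13/12) + f(2.25) + f(41/12)].
Sum ≈ 5.744714.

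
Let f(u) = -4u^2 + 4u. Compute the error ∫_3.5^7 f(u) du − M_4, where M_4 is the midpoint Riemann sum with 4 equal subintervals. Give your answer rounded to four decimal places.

-0.8932

Exact integral: ∫_3.5^7 f(u) du ≈ -326.666667.
M_4 = -325.7734375.
Error ≈ -326.666667 − (-325.7734375) ≈ -0.8932.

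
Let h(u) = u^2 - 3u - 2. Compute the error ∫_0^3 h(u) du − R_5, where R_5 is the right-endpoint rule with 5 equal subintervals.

Exact integral: ∫_0^3 h(u) du = -10.5.
R_5 = -10.32.
Error = -10.5 − (-10.32) = -0.18.

-0.18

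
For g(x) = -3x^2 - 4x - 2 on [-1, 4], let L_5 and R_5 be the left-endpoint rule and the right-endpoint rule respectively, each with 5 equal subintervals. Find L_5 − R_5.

L_5 = -75.
R_5 = -140.
L_5 − R_5 = 65.

65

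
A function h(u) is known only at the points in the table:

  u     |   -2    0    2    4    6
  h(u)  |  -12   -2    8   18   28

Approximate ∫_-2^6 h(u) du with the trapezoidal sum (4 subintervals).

Δu = 2.
T_4 = (2/2)·[(-12) + 2·(-2) + 2·8 + 2·18 + 28] = 64.

64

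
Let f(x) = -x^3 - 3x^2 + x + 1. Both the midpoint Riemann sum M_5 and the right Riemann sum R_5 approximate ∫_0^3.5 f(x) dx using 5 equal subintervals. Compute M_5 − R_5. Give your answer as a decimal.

M_5 = -69.5865625.
R_5 = -99.7675.
M_5 − R_5 = 30.1809375.

30.1809375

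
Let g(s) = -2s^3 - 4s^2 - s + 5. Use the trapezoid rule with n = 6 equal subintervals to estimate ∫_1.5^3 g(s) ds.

Δs = (3 − 1.5)/6 = 0.25.
g(1.5) = -12.25, g(1.75) = -19.71875, g(2) = -29, g(2.25) = -40.28125, g(2.5) = -53.75, g(2.75) = -69.59375, g(3) = -88.
T_6 = (Δs/2)·[g(s_0) + 2g(s_1) + ... + 2g(s_{5}) + g(s_6)].
Sum = -65.6171875.

-65.6171875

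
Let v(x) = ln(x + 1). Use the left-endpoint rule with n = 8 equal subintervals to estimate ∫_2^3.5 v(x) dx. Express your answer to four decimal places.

Δx = (3.5 − 2)/8 = 0.1875.
Left endpoints: 2, 2.1875, 2.375, 2.5625, 2.75, 2.9375, 3.125, 3.3125.
v(2) ≈ 1.0986, v(2.1875) ≈ 1.1592, v(2.375) ≈ 1.2164, v(2.5625) ≈ 1.2705, v(2.75) ≈ 1.3218, v(2.9375) ≈ 1.3705, v(3.125) ≈ 1.4171, v(3.3125) ≈ 1.4615.
Sum = Δx · [v(2) + v(2.1875) + v(2.375) + ...].
Sum ≈ 1.9342.

1.9342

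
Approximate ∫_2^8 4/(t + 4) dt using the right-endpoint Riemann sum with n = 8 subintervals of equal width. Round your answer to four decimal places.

2.6515

Δt = (8 − 2)/8 = 0.75.
Right endpoints: 2.75, 3.5, 4.25, 5, 5.75, 6.5, 7.25, 8.
f(2.75) = 16/27, f(3.5) = 8/15, f(4.25) = 16/33, f(5) = 4/9, f(5.75) = 16/39, f(6.5) = 8/21, f(7.25) = 16/45, f(8) = 1/3.
Sum = Δt · [f(2.75) + f(3.5) + f(4.25) + ...].
Sum ≈ 2.6515.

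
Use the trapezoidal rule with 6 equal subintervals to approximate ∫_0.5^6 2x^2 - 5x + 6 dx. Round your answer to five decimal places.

89.08218

Δx = (6 − 0.5)/6 = 11/12.
f(0.5) = 4, f(17/12) = 211/72, f(7/3) = 47/9, f(3.25) = 10.875, f(25/6) = 179/9, f(61/12) = 2323/72, f(6) = 48.
T_6 = (Δx/2)·[f(x_0) + 2f(x_1) + ... + 2f(x_{5}) + f(x_6)].
Sum ≈ 89.08218.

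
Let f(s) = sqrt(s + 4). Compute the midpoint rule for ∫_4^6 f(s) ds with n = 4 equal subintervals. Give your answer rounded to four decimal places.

Δs = (6 − 4)/4 = 0.5.
Midpoints: 4.25, 4.75, 5.25, 5.75.
f(4.25) ≈ 2.8723, f(4.75) ≈ 2.9580, f(5.25) ≈ 3.0414, f(5.75) ≈ 3.1225.
Sum = Δs · [f(4.25) + f(4.75) + f(5.25) + f(5.75)].
Sum ≈ 5.9971.

5.9971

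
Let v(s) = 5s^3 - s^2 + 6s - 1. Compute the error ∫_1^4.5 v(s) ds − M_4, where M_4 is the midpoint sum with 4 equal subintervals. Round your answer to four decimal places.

Exact integral: ∫_1^4.5 v(s) ds ≈ 535.536458.
M_4 ≈ 526.548340.
Error ≈ 535.536458 − 526.548340 ≈ 8.9881.

8.9881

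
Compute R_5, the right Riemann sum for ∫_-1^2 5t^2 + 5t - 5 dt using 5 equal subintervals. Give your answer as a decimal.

Δt = (2 − (-1))/5 = 0.6.
Right endpoints: -0.4, 0.2, 0.8, 1.4, 2.
f(-0.4) = -6.2, f(0.2) = -3.8, f(0.8) = 2.2, f(1.4) = 11.8, f(2) = 25.
Sum = Δt · [f(-0.4) + f(0.2) + f(0.8) + f(1.4) + f(2)].
Sum = 17.4.

17.4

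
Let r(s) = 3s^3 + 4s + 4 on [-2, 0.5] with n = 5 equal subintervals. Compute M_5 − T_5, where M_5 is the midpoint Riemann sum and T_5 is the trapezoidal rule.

1.0546875

M_5 = -9.1015625.
T_5 = -10.15625.
M_5 − T_5 = 1.0546875.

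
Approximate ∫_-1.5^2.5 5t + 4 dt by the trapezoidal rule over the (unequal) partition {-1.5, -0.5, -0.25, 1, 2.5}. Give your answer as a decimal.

26

Subinterval widths: 1, 0.25, 1.25, 1.5.
f(-1.5) = -3.5, f(-0.5) = 1.5, f(-0.25) = 2.75, f(1) = 9, f(2.5) = 16.5.
On each subinterval the trapezoid contributes (Δt_i/2)·[f(t_{i-1}) + f(t_i)].
Sum = 26.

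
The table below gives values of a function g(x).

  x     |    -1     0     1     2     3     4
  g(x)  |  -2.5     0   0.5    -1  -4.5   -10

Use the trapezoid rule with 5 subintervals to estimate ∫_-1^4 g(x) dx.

Δx = 1.
T_5 = (1/2)·[(-2.5) + 2·0 + 2·0.5 + 2·(-1) + 2·(-4.5) + (-10)] = -11.25.

-11.25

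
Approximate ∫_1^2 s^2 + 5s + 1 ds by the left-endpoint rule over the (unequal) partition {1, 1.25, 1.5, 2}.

Subinterval widths: 0.25, 0.25, 0.5.
Left endpoints: 1, 1.25, 1.5.
f(1) = 7, f(1.25) = 8.8125, f(1.5) = 10.75.
Sum = Σ Δs_i · f(s_i).
Sum = 9.328125.

9.328125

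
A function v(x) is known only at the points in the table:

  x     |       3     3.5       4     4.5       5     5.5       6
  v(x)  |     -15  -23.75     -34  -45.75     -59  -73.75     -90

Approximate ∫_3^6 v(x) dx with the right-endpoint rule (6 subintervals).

Δx = 0.5.
Sum = 0.5·[(-23.75) + (-34) + (-45.75) + (-59) + (-73.75) + (-90)] = -163.125.

-163.125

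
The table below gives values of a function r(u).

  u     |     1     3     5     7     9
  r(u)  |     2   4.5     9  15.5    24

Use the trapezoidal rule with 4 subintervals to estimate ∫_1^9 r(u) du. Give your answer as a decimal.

Δu = 2.
T_4 = (2/2)·[2 + 2·4.5 + 2·9 + 2·15.5 + 24] = 84.

84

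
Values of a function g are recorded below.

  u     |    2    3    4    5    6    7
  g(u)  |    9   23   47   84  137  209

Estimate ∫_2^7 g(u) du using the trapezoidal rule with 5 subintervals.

400

Δu = 1.
T_5 = (1/2)·[9 + 2·23 + 2·47 + 2·84 + 2·137 + 209] = 400.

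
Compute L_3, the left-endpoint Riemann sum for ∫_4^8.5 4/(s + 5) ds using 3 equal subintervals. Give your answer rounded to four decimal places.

Δs = (8.5 − 4)/3 = 1.5.
Left endpoints: 4, 5.5, 7.
f(4) = 4/9, f(5.5) = 8/21, f(7) = 1/3.
Sum = Δs · [f(4) + f(5.5) + f(7)].
Sum ≈ 1.7381.

1.7381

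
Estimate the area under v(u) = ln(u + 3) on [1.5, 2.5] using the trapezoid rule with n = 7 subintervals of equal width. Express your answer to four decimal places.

1.6077

Δu = (2.5 − 1.5)/7 = 1/7.
v(1.5) ≈ 1.5041, v(23/14) ≈ 1.5353, v(25/14) ≈ 1.5656, v(27/14) ≈ 1.5950, v(29/14) ≈ 1.6236, v(31/14) ≈ 1.6514, v(33/14) ≈ 1.6784, v(2.5) ≈ 1.7047.
T_7 = (Δu/2)·[v(u_0) + 2v(u_1) + ... + 2v(u_{6}) + v(u_7)].
Sum ≈ 1.6077.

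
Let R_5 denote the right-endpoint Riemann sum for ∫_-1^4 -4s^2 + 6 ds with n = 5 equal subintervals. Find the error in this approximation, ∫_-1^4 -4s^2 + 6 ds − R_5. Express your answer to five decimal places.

Exact integral: ∫_-1^4 f(s) ds ≈ -56.6666667.
R_5 = -90.
Error ≈ -56.6666667 − (-90) ≈ 33.33333.

33.33333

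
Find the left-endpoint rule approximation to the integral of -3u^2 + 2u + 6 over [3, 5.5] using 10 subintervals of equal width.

Δu = (5.5 − 3)/10 = 0.25.
Left endpoints: 3, 3.25, 3.5, 3.75, 4, 4.25, 4.5, 4.75, 5, 5.25.
f(3) = -15, f(3.25) = -19.1875, f(3.5) = -23.75, f(3.75) = -28.6875, f(4) = -34, f(4.25) = -39.6875, f(4.5) = -45.75, f(4.75) = -52.1875, f(5) = -59, f(5.25) = -66.1875.
Sum = Δu · [f(3) + f(3.25) + f(3.5) + ...].
Sum = -95.859375.

-95.859375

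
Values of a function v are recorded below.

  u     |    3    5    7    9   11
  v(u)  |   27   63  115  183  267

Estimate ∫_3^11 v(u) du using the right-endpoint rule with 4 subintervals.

Δu = 2.
Sum = 2·[63 + 115 + 183 + 267] = 1256.

1256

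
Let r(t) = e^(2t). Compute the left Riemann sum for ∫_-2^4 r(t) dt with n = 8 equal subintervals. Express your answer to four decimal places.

642.1322

Δt = (4 − (-2))/8 = 0.75.
Left endpoints: -2, -1.25, -0.5, 0.25, 1, 1.75, 2.5, 3.25.
r(-2) ≈ 0.0183, r(-1.25) ≈ 0.0821, r(-0.5) ≈ 0.3679, r(0.25) ≈ 1.6487, r(1) ≈ 7.3891, r(1.75) ≈ 33.1155, r(2.5) ≈ 148.4132, r(3.25) ≈ 665.1416.
Sum = Δt · [r(-2) + r(-1.25) + r(-0.5) + ...].
Sum ≈ 642.1322.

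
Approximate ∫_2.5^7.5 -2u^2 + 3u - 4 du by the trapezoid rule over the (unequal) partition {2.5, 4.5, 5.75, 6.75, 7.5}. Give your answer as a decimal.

-219.625

Subinterval widths: 2, 1.25, 1, 0.75.
f(2.5) = -9, f(4.5) = -31, f(5.75) = -52.875, f(6.75) = -74.875, f(7.5) = -94.
On each subinterval the trapezoid contributes (Δu_i/2)·[f(u_{i-1}) + f(u_i)].
Sum = -219.625.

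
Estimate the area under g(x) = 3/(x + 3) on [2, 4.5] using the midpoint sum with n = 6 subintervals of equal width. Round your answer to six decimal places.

Δx = (4.5 − 2)/6 = 5/12.
Midpoints: 53/24, 2.625, 73/24, 83/24, 3.875, 103/24.
g(53/24) = 0.576, g(2.625) = 8/15, g(73/24) = 72/145, g(83/24) = 72/155, g(3.875) = 24/55, g(103/24) = 72/175.
Sum = Δx · [g(53/24) + g(2.625) + g(73/24) + ...].
Sum ≈ 1.215914.

1.215914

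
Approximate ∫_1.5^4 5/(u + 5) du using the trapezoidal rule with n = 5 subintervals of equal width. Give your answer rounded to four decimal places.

Δu = (4 − 1.5)/5 = 0.5.
f(1.5) = 10/13, f(2) = 5/7, f(2.5) = 2/3, f(3) = 0.625, f(3.5) = 10/17, f(4) = 5/9.
T_5 = (Δu/2)·[f(u_0) + 2f(u_1) + ... + 2f(u_{4}) + f(u_5)].
Sum ≈ 1.6283.

1.6283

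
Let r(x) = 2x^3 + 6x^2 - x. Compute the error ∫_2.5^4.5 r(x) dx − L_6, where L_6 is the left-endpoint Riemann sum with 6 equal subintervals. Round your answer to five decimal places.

Exact integral: ∫_2.5^4.5 r(x) dx = 329.5.
L_6 ≈ 291.6666667.
Error ≈ 329.5 − 291.6666667 ≈ 37.83333.

37.83333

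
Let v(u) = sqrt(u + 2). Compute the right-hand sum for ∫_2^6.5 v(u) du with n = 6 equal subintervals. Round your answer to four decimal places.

Δu = (6.5 − 2)/6 = 0.75.
Right endpoints: 2.75, 3.5, 4.25, 5, 5.75, 6.5.
v(2.75) ≈ 2.1794, v(3.5) ≈ 2.3452, v(4.25) ≈ 2.5000, v(5) ≈ 2.6458, v(5.75) ≈ 2.7839, v(6.5) ≈ 2.9155.
Sum = Δu · [v(2.75) + v(3.5) + v(4.25) + ...].
Sum ≈ 11.5273.

11.5273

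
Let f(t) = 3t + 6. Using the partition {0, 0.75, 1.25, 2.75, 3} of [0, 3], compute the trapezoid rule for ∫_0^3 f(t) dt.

Subinterval widths: 0.75, 0.5, 1.5, 0.25.
f(0) = 6, f(0.75) = 8.25, f(1.25) = 9.75, f(2.75) = 14.25, f(3) = 15.
On each subinterval the trapezoid contributes (Δt_i/2)·[f(t_{i-1}) + f(t_i)].
Sum = 31.5.

31.5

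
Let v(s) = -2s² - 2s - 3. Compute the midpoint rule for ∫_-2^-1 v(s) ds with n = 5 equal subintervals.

-4.66

Δs = (-1 − (-2))/5 = 0.2.
Midpoints: -1.9, -1.7, -1.5, -1.3, -1.1.
v(-1.9) = -6.42, v(-1.7) = -5.38, v(-1.5) = -4.5, v(-1.3) = -3.78, v(-1.1) = -3.22.
Sum = Δs · [v(-1.9) + v(-1.7) + v(-1.5) + v(-1.3) + v(-1.1)].
Sum = -4.66.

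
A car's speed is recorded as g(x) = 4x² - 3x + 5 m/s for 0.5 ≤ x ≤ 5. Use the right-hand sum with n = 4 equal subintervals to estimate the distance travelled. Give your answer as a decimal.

203.765625

Δx = (5 − 0.5)/4 = 1.125.
Right endpoints: 1.625, 2.75, 3.875, 5.
g(1.625) = 10.6875, g(2.75) = 27, g(3.875) = 53.4375, g(5) = 90.
Sum = Δx · [g(1.625) + g(2.75) + g(3.875) + g(5)].
Sum = 203.765625.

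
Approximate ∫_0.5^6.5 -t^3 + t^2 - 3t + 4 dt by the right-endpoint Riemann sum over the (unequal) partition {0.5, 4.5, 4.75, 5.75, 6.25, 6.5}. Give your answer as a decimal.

Subinterval widths: 4, 0.25, 1, 0.5, 0.25.
Right endpoints: 4.5, 4.75, 5.75, 6.25, 6.5.
f(4.5) = -80.375, f(4.75) = -94.859375, f(5.75) = -170.296875, f(6.25) = -219.828125, f(6.5) = -247.875.
Sum = Σ Δt_i · f(t_i).
Sum = -687.39453125.

-687.39453125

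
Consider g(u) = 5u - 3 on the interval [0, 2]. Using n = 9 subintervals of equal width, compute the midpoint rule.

4

Δu = (2 − 0)/9 = 2/9.
Midpoints: 1/9, 1/3, 5/9, 7/9, 1, 11/9, 13/9, 5/3, 17/9.
g(1/9) = -22/9, g(1/3) = -4/3, g(5/9) = -2/9, g(7/9) = 8/9, g(1) = 2, g(11/9) = 28/9, g(13/9) = 38/9, g(5/3) = 16/3, g(17/9) = 58/9.
Sum = Δu · [g(1/9) + g(1/3) + g(5/9) + ...].
Sum = 4.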